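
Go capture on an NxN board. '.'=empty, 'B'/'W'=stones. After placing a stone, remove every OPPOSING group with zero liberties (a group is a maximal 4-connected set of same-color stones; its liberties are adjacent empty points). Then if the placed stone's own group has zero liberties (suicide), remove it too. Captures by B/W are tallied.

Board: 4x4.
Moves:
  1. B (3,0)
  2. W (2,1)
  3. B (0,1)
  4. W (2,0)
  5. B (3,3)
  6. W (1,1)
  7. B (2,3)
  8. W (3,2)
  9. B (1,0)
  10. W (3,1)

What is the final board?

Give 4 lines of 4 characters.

Answer: .B..
BW..
WW.B
.WWB

Derivation:
Move 1: B@(3,0) -> caps B=0 W=0
Move 2: W@(2,1) -> caps B=0 W=0
Move 3: B@(0,1) -> caps B=0 W=0
Move 4: W@(2,0) -> caps B=0 W=0
Move 5: B@(3,3) -> caps B=0 W=0
Move 6: W@(1,1) -> caps B=0 W=0
Move 7: B@(2,3) -> caps B=0 W=0
Move 8: W@(3,2) -> caps B=0 W=0
Move 9: B@(1,0) -> caps B=0 W=0
Move 10: W@(3,1) -> caps B=0 W=1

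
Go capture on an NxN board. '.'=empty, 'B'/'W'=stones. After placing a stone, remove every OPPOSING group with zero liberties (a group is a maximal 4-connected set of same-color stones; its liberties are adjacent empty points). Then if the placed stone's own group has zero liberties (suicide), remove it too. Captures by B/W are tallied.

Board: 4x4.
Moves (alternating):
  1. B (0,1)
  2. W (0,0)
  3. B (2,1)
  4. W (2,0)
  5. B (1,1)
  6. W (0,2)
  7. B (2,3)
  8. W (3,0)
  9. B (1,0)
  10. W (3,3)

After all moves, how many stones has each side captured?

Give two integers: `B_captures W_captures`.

Answer: 1 0

Derivation:
Move 1: B@(0,1) -> caps B=0 W=0
Move 2: W@(0,0) -> caps B=0 W=0
Move 3: B@(2,1) -> caps B=0 W=0
Move 4: W@(2,0) -> caps B=0 W=0
Move 5: B@(1,1) -> caps B=0 W=0
Move 6: W@(0,2) -> caps B=0 W=0
Move 7: B@(2,3) -> caps B=0 W=0
Move 8: W@(3,0) -> caps B=0 W=0
Move 9: B@(1,0) -> caps B=1 W=0
Move 10: W@(3,3) -> caps B=1 W=0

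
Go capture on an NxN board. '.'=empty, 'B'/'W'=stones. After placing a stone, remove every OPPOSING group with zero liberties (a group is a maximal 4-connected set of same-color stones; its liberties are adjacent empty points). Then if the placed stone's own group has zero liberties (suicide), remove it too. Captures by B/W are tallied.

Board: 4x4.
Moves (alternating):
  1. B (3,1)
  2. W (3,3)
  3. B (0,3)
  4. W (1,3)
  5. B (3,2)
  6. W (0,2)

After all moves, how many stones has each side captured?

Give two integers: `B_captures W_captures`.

Move 1: B@(3,1) -> caps B=0 W=0
Move 2: W@(3,3) -> caps B=0 W=0
Move 3: B@(0,3) -> caps B=0 W=0
Move 4: W@(1,3) -> caps B=0 W=0
Move 5: B@(3,2) -> caps B=0 W=0
Move 6: W@(0,2) -> caps B=0 W=1

Answer: 0 1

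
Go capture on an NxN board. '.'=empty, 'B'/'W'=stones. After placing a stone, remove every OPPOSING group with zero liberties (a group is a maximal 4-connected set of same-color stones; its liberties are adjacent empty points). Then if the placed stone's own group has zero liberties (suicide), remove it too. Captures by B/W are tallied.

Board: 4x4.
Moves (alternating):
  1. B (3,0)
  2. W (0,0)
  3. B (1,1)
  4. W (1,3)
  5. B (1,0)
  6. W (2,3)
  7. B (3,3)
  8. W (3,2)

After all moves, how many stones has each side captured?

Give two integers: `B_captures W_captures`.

Answer: 0 1

Derivation:
Move 1: B@(3,0) -> caps B=0 W=0
Move 2: W@(0,0) -> caps B=0 W=0
Move 3: B@(1,1) -> caps B=0 W=0
Move 4: W@(1,3) -> caps B=0 W=0
Move 5: B@(1,0) -> caps B=0 W=0
Move 6: W@(2,3) -> caps B=0 W=0
Move 7: B@(3,3) -> caps B=0 W=0
Move 8: W@(3,2) -> caps B=0 W=1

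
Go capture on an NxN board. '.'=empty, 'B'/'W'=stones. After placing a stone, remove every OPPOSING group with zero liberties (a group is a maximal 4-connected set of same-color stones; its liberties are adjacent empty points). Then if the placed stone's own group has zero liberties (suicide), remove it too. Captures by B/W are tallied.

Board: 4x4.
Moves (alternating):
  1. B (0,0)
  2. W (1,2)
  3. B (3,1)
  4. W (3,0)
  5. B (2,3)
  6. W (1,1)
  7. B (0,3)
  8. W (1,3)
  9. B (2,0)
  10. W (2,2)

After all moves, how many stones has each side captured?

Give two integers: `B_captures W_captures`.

Answer: 1 0

Derivation:
Move 1: B@(0,0) -> caps B=0 W=0
Move 2: W@(1,2) -> caps B=0 W=0
Move 3: B@(3,1) -> caps B=0 W=0
Move 4: W@(3,0) -> caps B=0 W=0
Move 5: B@(2,3) -> caps B=0 W=0
Move 6: W@(1,1) -> caps B=0 W=0
Move 7: B@(0,3) -> caps B=0 W=0
Move 8: W@(1,3) -> caps B=0 W=0
Move 9: B@(2,0) -> caps B=1 W=0
Move 10: W@(2,2) -> caps B=1 W=0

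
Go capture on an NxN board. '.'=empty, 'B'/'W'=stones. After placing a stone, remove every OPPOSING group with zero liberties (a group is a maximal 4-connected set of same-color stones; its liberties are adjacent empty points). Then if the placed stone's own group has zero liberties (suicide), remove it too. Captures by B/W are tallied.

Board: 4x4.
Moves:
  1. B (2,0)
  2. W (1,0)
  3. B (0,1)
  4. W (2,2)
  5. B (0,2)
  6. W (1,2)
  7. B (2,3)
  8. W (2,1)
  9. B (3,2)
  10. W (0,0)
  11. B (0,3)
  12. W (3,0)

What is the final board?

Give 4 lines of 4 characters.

Move 1: B@(2,0) -> caps B=0 W=0
Move 2: W@(1,0) -> caps B=0 W=0
Move 3: B@(0,1) -> caps B=0 W=0
Move 4: W@(2,2) -> caps B=0 W=0
Move 5: B@(0,2) -> caps B=0 W=0
Move 6: W@(1,2) -> caps B=0 W=0
Move 7: B@(2,3) -> caps B=0 W=0
Move 8: W@(2,1) -> caps B=0 W=0
Move 9: B@(3,2) -> caps B=0 W=0
Move 10: W@(0,0) -> caps B=0 W=0
Move 11: B@(0,3) -> caps B=0 W=0
Move 12: W@(3,0) -> caps B=0 W=1

Answer: WBBB
W.W.
.WWB
W.B.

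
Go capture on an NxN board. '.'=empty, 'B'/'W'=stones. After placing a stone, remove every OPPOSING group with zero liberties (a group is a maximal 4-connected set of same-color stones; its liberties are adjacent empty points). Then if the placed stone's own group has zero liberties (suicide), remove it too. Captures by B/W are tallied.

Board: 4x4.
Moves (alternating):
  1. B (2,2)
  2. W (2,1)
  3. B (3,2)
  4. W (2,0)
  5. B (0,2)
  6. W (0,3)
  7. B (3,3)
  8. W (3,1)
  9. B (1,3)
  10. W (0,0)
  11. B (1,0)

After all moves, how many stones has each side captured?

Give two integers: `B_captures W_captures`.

Answer: 1 0

Derivation:
Move 1: B@(2,2) -> caps B=0 W=0
Move 2: W@(2,1) -> caps B=0 W=0
Move 3: B@(3,2) -> caps B=0 W=0
Move 4: W@(2,0) -> caps B=0 W=0
Move 5: B@(0,2) -> caps B=0 W=0
Move 6: W@(0,3) -> caps B=0 W=0
Move 7: B@(3,3) -> caps B=0 W=0
Move 8: W@(3,1) -> caps B=0 W=0
Move 9: B@(1,3) -> caps B=1 W=0
Move 10: W@(0,0) -> caps B=1 W=0
Move 11: B@(1,0) -> caps B=1 W=0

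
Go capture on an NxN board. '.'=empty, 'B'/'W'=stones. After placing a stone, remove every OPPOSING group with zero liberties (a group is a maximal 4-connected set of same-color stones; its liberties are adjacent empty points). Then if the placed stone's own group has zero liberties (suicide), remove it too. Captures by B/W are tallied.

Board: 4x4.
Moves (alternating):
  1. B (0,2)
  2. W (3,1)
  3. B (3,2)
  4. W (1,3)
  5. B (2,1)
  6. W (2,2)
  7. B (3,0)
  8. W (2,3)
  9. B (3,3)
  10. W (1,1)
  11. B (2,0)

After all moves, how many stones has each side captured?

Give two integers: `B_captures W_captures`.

Move 1: B@(0,2) -> caps B=0 W=0
Move 2: W@(3,1) -> caps B=0 W=0
Move 3: B@(3,2) -> caps B=0 W=0
Move 4: W@(1,3) -> caps B=0 W=0
Move 5: B@(2,1) -> caps B=0 W=0
Move 6: W@(2,2) -> caps B=0 W=0
Move 7: B@(3,0) -> caps B=1 W=0
Move 8: W@(2,3) -> caps B=1 W=0
Move 9: B@(3,3) -> caps B=1 W=0
Move 10: W@(1,1) -> caps B=1 W=0
Move 11: B@(2,0) -> caps B=1 W=0

Answer: 1 0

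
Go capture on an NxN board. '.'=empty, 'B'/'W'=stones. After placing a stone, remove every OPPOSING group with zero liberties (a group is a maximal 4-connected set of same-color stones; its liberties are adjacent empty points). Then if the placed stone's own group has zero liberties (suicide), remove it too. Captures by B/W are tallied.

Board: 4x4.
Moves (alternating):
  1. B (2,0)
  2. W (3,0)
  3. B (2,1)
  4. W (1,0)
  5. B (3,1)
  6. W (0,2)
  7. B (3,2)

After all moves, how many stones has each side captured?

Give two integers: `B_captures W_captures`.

Answer: 1 0

Derivation:
Move 1: B@(2,0) -> caps B=0 W=0
Move 2: W@(3,0) -> caps B=0 W=0
Move 3: B@(2,1) -> caps B=0 W=0
Move 4: W@(1,0) -> caps B=0 W=0
Move 5: B@(3,1) -> caps B=1 W=0
Move 6: W@(0,2) -> caps B=1 W=0
Move 7: B@(3,2) -> caps B=1 W=0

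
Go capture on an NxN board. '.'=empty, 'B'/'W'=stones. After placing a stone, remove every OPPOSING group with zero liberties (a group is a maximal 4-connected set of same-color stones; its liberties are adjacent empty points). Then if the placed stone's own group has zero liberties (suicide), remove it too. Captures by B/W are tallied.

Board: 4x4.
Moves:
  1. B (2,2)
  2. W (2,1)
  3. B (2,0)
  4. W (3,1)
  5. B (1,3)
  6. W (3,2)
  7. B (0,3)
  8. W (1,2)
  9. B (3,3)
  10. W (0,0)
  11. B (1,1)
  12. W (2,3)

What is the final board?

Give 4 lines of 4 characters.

Answer: W..B
.BWB
BW.W
.WW.

Derivation:
Move 1: B@(2,2) -> caps B=0 W=0
Move 2: W@(2,1) -> caps B=0 W=0
Move 3: B@(2,0) -> caps B=0 W=0
Move 4: W@(3,1) -> caps B=0 W=0
Move 5: B@(1,3) -> caps B=0 W=0
Move 6: W@(3,2) -> caps B=0 W=0
Move 7: B@(0,3) -> caps B=0 W=0
Move 8: W@(1,2) -> caps B=0 W=0
Move 9: B@(3,3) -> caps B=0 W=0
Move 10: W@(0,0) -> caps B=0 W=0
Move 11: B@(1,1) -> caps B=0 W=0
Move 12: W@(2,3) -> caps B=0 W=2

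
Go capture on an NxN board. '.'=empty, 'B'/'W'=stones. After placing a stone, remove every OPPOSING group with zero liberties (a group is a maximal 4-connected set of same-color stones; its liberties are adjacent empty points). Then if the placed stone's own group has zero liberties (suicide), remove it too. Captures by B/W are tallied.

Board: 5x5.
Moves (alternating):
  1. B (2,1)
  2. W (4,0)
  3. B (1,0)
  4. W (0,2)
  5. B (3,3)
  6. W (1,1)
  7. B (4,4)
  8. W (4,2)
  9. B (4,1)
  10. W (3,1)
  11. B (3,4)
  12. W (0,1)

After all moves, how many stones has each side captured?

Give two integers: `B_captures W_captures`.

Answer: 0 1

Derivation:
Move 1: B@(2,1) -> caps B=0 W=0
Move 2: W@(4,0) -> caps B=0 W=0
Move 3: B@(1,0) -> caps B=0 W=0
Move 4: W@(0,2) -> caps B=0 W=0
Move 5: B@(3,3) -> caps B=0 W=0
Move 6: W@(1,1) -> caps B=0 W=0
Move 7: B@(4,4) -> caps B=0 W=0
Move 8: W@(4,2) -> caps B=0 W=0
Move 9: B@(4,1) -> caps B=0 W=0
Move 10: W@(3,1) -> caps B=0 W=1
Move 11: B@(3,4) -> caps B=0 W=1
Move 12: W@(0,1) -> caps B=0 W=1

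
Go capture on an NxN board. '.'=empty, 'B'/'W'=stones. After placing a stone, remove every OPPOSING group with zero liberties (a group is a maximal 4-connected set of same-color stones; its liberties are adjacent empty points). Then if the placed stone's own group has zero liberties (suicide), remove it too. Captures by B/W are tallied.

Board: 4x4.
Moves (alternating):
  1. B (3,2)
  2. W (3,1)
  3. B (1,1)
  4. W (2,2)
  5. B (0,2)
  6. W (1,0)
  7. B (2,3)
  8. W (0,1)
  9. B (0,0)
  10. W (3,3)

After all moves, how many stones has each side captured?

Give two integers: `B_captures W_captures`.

Move 1: B@(3,2) -> caps B=0 W=0
Move 2: W@(3,1) -> caps B=0 W=0
Move 3: B@(1,1) -> caps B=0 W=0
Move 4: W@(2,2) -> caps B=0 W=0
Move 5: B@(0,2) -> caps B=0 W=0
Move 6: W@(1,0) -> caps B=0 W=0
Move 7: B@(2,3) -> caps B=0 W=0
Move 8: W@(0,1) -> caps B=0 W=0
Move 9: B@(0,0) -> caps B=1 W=0
Move 10: W@(3,3) -> caps B=1 W=1

Answer: 1 1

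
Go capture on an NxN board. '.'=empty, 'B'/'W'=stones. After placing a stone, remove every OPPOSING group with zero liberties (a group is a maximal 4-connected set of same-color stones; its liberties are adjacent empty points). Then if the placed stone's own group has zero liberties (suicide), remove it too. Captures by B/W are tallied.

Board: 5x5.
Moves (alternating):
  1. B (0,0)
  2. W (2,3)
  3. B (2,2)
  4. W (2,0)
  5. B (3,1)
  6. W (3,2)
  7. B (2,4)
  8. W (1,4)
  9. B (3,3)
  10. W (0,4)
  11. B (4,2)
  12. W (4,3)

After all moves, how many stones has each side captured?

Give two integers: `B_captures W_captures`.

Move 1: B@(0,0) -> caps B=0 W=0
Move 2: W@(2,3) -> caps B=0 W=0
Move 3: B@(2,2) -> caps B=0 W=0
Move 4: W@(2,0) -> caps B=0 W=0
Move 5: B@(3,1) -> caps B=0 W=0
Move 6: W@(3,2) -> caps B=0 W=0
Move 7: B@(2,4) -> caps B=0 W=0
Move 8: W@(1,4) -> caps B=0 W=0
Move 9: B@(3,3) -> caps B=0 W=0
Move 10: W@(0,4) -> caps B=0 W=0
Move 11: B@(4,2) -> caps B=1 W=0
Move 12: W@(4,3) -> caps B=1 W=0

Answer: 1 0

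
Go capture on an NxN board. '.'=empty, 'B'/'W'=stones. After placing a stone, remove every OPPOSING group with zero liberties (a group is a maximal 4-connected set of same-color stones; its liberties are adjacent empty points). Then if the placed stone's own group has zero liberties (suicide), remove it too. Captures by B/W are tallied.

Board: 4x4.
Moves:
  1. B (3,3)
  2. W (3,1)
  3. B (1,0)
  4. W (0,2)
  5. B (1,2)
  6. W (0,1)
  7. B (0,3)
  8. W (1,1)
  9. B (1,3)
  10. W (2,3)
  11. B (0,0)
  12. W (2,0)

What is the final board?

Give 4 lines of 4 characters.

Move 1: B@(3,3) -> caps B=0 W=0
Move 2: W@(3,1) -> caps B=0 W=0
Move 3: B@(1,0) -> caps B=0 W=0
Move 4: W@(0,2) -> caps B=0 W=0
Move 5: B@(1,2) -> caps B=0 W=0
Move 6: W@(0,1) -> caps B=0 W=0
Move 7: B@(0,3) -> caps B=0 W=0
Move 8: W@(1,1) -> caps B=0 W=0
Move 9: B@(1,3) -> caps B=0 W=0
Move 10: W@(2,3) -> caps B=0 W=0
Move 11: B@(0,0) -> caps B=0 W=0
Move 12: W@(2,0) -> caps B=0 W=2

Answer: .WWB
.WBB
W..W
.W.B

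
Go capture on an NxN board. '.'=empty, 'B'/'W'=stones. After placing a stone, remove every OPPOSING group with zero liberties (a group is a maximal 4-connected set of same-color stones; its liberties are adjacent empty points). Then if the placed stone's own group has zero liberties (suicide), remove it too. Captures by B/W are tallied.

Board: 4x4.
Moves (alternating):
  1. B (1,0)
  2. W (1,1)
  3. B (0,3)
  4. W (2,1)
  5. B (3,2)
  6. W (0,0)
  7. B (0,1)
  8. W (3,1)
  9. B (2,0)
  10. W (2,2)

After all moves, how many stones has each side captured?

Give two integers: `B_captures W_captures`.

Move 1: B@(1,0) -> caps B=0 W=0
Move 2: W@(1,1) -> caps B=0 W=0
Move 3: B@(0,3) -> caps B=0 W=0
Move 4: W@(2,1) -> caps B=0 W=0
Move 5: B@(3,2) -> caps B=0 W=0
Move 6: W@(0,0) -> caps B=0 W=0
Move 7: B@(0,1) -> caps B=1 W=0
Move 8: W@(3,1) -> caps B=1 W=0
Move 9: B@(2,0) -> caps B=1 W=0
Move 10: W@(2,2) -> caps B=1 W=0

Answer: 1 0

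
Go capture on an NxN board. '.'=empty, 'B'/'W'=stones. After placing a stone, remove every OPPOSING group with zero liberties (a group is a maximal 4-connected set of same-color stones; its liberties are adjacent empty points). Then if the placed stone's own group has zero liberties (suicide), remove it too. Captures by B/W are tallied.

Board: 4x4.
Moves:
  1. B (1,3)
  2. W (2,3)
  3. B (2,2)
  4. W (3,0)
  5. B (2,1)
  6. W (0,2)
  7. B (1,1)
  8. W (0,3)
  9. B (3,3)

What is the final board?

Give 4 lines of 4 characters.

Answer: ..WW
.B.B
.BB.
W..B

Derivation:
Move 1: B@(1,3) -> caps B=0 W=0
Move 2: W@(2,3) -> caps B=0 W=0
Move 3: B@(2,2) -> caps B=0 W=0
Move 4: W@(3,0) -> caps B=0 W=0
Move 5: B@(2,1) -> caps B=0 W=0
Move 6: W@(0,2) -> caps B=0 W=0
Move 7: B@(1,1) -> caps B=0 W=0
Move 8: W@(0,3) -> caps B=0 W=0
Move 9: B@(3,3) -> caps B=1 W=0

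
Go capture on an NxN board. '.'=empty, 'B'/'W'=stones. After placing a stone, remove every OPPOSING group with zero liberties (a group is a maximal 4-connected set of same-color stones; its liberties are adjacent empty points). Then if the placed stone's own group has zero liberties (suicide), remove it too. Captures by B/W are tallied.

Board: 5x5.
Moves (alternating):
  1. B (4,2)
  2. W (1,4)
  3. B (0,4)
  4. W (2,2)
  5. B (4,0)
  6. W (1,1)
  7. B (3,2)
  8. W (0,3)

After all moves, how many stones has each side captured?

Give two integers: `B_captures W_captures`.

Answer: 0 1

Derivation:
Move 1: B@(4,2) -> caps B=0 W=0
Move 2: W@(1,4) -> caps B=0 W=0
Move 3: B@(0,4) -> caps B=0 W=0
Move 4: W@(2,2) -> caps B=0 W=0
Move 5: B@(4,0) -> caps B=0 W=0
Move 6: W@(1,1) -> caps B=0 W=0
Move 7: B@(3,2) -> caps B=0 W=0
Move 8: W@(0,3) -> caps B=0 W=1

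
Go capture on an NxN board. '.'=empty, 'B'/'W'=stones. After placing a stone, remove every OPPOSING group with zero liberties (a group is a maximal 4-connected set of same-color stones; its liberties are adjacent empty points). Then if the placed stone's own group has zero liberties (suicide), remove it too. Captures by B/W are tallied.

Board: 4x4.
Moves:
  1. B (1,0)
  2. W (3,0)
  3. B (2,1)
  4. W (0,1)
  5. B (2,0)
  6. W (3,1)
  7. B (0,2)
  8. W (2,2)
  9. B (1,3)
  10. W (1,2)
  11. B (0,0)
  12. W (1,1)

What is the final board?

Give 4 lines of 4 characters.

Answer: .WB.
.WWB
..W.
WW..

Derivation:
Move 1: B@(1,0) -> caps B=0 W=0
Move 2: W@(3,0) -> caps B=0 W=0
Move 3: B@(2,1) -> caps B=0 W=0
Move 4: W@(0,1) -> caps B=0 W=0
Move 5: B@(2,0) -> caps B=0 W=0
Move 6: W@(3,1) -> caps B=0 W=0
Move 7: B@(0,2) -> caps B=0 W=0
Move 8: W@(2,2) -> caps B=0 W=0
Move 9: B@(1,3) -> caps B=0 W=0
Move 10: W@(1,2) -> caps B=0 W=0
Move 11: B@(0,0) -> caps B=0 W=0
Move 12: W@(1,1) -> caps B=0 W=4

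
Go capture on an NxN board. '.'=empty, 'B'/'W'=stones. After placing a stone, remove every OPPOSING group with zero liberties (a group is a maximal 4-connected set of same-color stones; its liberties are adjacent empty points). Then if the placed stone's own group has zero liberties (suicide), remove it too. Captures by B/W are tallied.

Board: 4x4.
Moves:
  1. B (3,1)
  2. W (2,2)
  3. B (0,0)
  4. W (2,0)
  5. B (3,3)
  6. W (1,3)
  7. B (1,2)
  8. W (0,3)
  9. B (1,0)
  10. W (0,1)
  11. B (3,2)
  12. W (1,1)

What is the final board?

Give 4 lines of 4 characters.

Answer: .W.W
.WBW
W.W.
.BBB

Derivation:
Move 1: B@(3,1) -> caps B=0 W=0
Move 2: W@(2,2) -> caps B=0 W=0
Move 3: B@(0,0) -> caps B=0 W=0
Move 4: W@(2,0) -> caps B=0 W=0
Move 5: B@(3,3) -> caps B=0 W=0
Move 6: W@(1,3) -> caps B=0 W=0
Move 7: B@(1,2) -> caps B=0 W=0
Move 8: W@(0,3) -> caps B=0 W=0
Move 9: B@(1,0) -> caps B=0 W=0
Move 10: W@(0,1) -> caps B=0 W=0
Move 11: B@(3,2) -> caps B=0 W=0
Move 12: W@(1,1) -> caps B=0 W=2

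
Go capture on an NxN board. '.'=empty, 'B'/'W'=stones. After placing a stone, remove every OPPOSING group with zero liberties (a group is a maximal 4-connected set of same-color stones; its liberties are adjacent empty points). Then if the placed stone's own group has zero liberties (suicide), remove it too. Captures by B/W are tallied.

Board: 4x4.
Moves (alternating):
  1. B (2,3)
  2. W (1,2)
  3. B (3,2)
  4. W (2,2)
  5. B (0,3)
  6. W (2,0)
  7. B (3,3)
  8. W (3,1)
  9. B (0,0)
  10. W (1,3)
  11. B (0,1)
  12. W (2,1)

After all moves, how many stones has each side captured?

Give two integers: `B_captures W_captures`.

Move 1: B@(2,3) -> caps B=0 W=0
Move 2: W@(1,2) -> caps B=0 W=0
Move 3: B@(3,2) -> caps B=0 W=0
Move 4: W@(2,2) -> caps B=0 W=0
Move 5: B@(0,3) -> caps B=0 W=0
Move 6: W@(2,0) -> caps B=0 W=0
Move 7: B@(3,3) -> caps B=0 W=0
Move 8: W@(3,1) -> caps B=0 W=0
Move 9: B@(0,0) -> caps B=0 W=0
Move 10: W@(1,3) -> caps B=0 W=3
Move 11: B@(0,1) -> caps B=0 W=3
Move 12: W@(2,1) -> caps B=0 W=3

Answer: 0 3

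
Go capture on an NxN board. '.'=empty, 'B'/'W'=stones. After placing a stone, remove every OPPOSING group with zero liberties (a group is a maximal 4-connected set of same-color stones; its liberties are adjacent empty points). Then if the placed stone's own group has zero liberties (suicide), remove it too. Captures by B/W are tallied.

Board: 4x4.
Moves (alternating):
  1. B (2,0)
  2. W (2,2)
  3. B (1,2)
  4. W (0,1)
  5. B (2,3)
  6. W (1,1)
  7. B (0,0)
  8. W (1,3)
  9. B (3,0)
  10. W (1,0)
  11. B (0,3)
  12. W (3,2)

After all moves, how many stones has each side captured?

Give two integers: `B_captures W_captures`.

Move 1: B@(2,0) -> caps B=0 W=0
Move 2: W@(2,2) -> caps B=0 W=0
Move 3: B@(1,2) -> caps B=0 W=0
Move 4: W@(0,1) -> caps B=0 W=0
Move 5: B@(2,3) -> caps B=0 W=0
Move 6: W@(1,1) -> caps B=0 W=0
Move 7: B@(0,0) -> caps B=0 W=0
Move 8: W@(1,3) -> caps B=0 W=0
Move 9: B@(3,0) -> caps B=0 W=0
Move 10: W@(1,0) -> caps B=0 W=1
Move 11: B@(0,3) -> caps B=1 W=1
Move 12: W@(3,2) -> caps B=1 W=1

Answer: 1 1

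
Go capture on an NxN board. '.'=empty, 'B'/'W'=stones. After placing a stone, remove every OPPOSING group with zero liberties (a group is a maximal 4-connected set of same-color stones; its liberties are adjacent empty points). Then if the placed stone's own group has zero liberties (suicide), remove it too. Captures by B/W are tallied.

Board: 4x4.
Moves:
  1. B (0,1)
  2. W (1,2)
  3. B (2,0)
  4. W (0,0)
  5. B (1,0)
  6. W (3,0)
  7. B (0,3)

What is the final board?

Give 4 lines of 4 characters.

Answer: .B.B
B.W.
B...
W...

Derivation:
Move 1: B@(0,1) -> caps B=0 W=0
Move 2: W@(1,2) -> caps B=0 W=0
Move 3: B@(2,0) -> caps B=0 W=0
Move 4: W@(0,0) -> caps B=0 W=0
Move 5: B@(1,0) -> caps B=1 W=0
Move 6: W@(3,0) -> caps B=1 W=0
Move 7: B@(0,3) -> caps B=1 W=0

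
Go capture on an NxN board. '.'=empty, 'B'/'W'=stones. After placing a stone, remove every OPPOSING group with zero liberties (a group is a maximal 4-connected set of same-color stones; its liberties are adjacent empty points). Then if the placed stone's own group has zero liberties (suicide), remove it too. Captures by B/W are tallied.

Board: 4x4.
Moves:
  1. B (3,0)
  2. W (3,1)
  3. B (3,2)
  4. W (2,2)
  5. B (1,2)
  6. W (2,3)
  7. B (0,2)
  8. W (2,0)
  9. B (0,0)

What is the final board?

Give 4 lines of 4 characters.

Answer: B.B.
..B.
W.WW
.WB.

Derivation:
Move 1: B@(3,0) -> caps B=0 W=0
Move 2: W@(3,1) -> caps B=0 W=0
Move 3: B@(3,2) -> caps B=0 W=0
Move 4: W@(2,2) -> caps B=0 W=0
Move 5: B@(1,2) -> caps B=0 W=0
Move 6: W@(2,3) -> caps B=0 W=0
Move 7: B@(0,2) -> caps B=0 W=0
Move 8: W@(2,0) -> caps B=0 W=1
Move 9: B@(0,0) -> caps B=0 W=1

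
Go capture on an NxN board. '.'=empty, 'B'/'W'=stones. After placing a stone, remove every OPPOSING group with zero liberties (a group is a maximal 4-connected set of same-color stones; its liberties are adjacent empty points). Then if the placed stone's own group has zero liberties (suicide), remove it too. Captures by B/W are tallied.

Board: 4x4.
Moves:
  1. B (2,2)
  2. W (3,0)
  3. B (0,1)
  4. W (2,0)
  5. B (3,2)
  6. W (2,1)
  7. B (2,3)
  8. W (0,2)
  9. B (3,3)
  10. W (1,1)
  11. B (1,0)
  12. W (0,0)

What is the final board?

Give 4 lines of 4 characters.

Answer: W.W.
.W..
WWBB
W.BB

Derivation:
Move 1: B@(2,2) -> caps B=0 W=0
Move 2: W@(3,0) -> caps B=0 W=0
Move 3: B@(0,1) -> caps B=0 W=0
Move 4: W@(2,0) -> caps B=0 W=0
Move 5: B@(3,2) -> caps B=0 W=0
Move 6: W@(2,1) -> caps B=0 W=0
Move 7: B@(2,3) -> caps B=0 W=0
Move 8: W@(0,2) -> caps B=0 W=0
Move 9: B@(3,3) -> caps B=0 W=0
Move 10: W@(1,1) -> caps B=0 W=0
Move 11: B@(1,0) -> caps B=0 W=0
Move 12: W@(0,0) -> caps B=0 W=2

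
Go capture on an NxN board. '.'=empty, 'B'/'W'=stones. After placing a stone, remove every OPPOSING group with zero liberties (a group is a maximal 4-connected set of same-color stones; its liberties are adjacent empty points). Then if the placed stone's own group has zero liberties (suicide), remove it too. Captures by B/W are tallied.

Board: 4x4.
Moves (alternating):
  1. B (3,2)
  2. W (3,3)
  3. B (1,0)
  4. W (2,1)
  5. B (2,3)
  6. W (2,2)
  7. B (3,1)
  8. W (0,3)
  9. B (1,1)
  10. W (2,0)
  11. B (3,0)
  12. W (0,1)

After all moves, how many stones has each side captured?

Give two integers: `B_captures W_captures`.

Answer: 1 0

Derivation:
Move 1: B@(3,2) -> caps B=0 W=0
Move 2: W@(3,3) -> caps B=0 W=0
Move 3: B@(1,0) -> caps B=0 W=0
Move 4: W@(2,1) -> caps B=0 W=0
Move 5: B@(2,3) -> caps B=1 W=0
Move 6: W@(2,2) -> caps B=1 W=0
Move 7: B@(3,1) -> caps B=1 W=0
Move 8: W@(0,3) -> caps B=1 W=0
Move 9: B@(1,1) -> caps B=1 W=0
Move 10: W@(2,0) -> caps B=1 W=0
Move 11: B@(3,0) -> caps B=1 W=0
Move 12: W@(0,1) -> caps B=1 W=0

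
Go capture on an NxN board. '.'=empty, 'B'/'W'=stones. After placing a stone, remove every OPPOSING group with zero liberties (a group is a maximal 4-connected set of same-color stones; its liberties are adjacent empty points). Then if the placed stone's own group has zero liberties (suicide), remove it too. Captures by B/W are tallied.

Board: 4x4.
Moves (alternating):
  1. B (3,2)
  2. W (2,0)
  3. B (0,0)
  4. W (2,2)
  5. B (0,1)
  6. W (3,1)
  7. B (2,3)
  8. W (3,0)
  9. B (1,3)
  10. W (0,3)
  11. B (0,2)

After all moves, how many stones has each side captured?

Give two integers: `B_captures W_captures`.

Answer: 1 0

Derivation:
Move 1: B@(3,2) -> caps B=0 W=0
Move 2: W@(2,0) -> caps B=0 W=0
Move 3: B@(0,0) -> caps B=0 W=0
Move 4: W@(2,2) -> caps B=0 W=0
Move 5: B@(0,1) -> caps B=0 W=0
Move 6: W@(3,1) -> caps B=0 W=0
Move 7: B@(2,3) -> caps B=0 W=0
Move 8: W@(3,0) -> caps B=0 W=0
Move 9: B@(1,3) -> caps B=0 W=0
Move 10: W@(0,3) -> caps B=0 W=0
Move 11: B@(0,2) -> caps B=1 W=0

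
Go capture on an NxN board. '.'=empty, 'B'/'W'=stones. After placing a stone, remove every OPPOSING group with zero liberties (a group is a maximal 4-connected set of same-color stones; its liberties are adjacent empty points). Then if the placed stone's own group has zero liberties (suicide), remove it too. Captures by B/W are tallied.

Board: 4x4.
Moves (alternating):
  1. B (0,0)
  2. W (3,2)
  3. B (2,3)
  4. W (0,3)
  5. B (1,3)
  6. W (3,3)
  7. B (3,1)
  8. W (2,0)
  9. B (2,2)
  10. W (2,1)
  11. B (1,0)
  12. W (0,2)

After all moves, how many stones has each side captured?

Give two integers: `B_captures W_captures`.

Answer: 2 0

Derivation:
Move 1: B@(0,0) -> caps B=0 W=0
Move 2: W@(3,2) -> caps B=0 W=0
Move 3: B@(2,3) -> caps B=0 W=0
Move 4: W@(0,3) -> caps B=0 W=0
Move 5: B@(1,3) -> caps B=0 W=0
Move 6: W@(3,3) -> caps B=0 W=0
Move 7: B@(3,1) -> caps B=0 W=0
Move 8: W@(2,0) -> caps B=0 W=0
Move 9: B@(2,2) -> caps B=2 W=0
Move 10: W@(2,1) -> caps B=2 W=0
Move 11: B@(1,0) -> caps B=2 W=0
Move 12: W@(0,2) -> caps B=2 W=0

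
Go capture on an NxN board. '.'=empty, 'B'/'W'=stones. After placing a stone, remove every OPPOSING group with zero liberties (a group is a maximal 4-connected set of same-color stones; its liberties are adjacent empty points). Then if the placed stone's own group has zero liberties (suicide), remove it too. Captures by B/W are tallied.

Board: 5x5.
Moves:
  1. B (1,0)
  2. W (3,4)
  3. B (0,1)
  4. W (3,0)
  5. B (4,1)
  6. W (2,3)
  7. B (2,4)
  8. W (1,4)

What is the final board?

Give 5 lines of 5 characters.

Answer: .B...
B...W
...W.
W...W
.B...

Derivation:
Move 1: B@(1,0) -> caps B=0 W=0
Move 2: W@(3,4) -> caps B=0 W=0
Move 3: B@(0,1) -> caps B=0 W=0
Move 4: W@(3,0) -> caps B=0 W=0
Move 5: B@(4,1) -> caps B=0 W=0
Move 6: W@(2,3) -> caps B=0 W=0
Move 7: B@(2,4) -> caps B=0 W=0
Move 8: W@(1,4) -> caps B=0 W=1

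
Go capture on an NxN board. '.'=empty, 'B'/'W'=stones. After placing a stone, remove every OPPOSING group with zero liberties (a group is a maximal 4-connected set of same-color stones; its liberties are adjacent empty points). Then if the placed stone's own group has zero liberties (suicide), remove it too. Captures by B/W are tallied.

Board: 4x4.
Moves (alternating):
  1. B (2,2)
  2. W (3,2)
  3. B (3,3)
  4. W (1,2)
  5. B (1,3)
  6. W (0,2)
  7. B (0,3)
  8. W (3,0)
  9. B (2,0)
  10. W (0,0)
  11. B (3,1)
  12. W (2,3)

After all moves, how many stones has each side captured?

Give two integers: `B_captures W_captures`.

Answer: 2 2

Derivation:
Move 1: B@(2,2) -> caps B=0 W=0
Move 2: W@(3,2) -> caps B=0 W=0
Move 3: B@(3,3) -> caps B=0 W=0
Move 4: W@(1,2) -> caps B=0 W=0
Move 5: B@(1,3) -> caps B=0 W=0
Move 6: W@(0,2) -> caps B=0 W=0
Move 7: B@(0,3) -> caps B=0 W=0
Move 8: W@(3,0) -> caps B=0 W=0
Move 9: B@(2,0) -> caps B=0 W=0
Move 10: W@(0,0) -> caps B=0 W=0
Move 11: B@(3,1) -> caps B=2 W=0
Move 12: W@(2,3) -> caps B=2 W=2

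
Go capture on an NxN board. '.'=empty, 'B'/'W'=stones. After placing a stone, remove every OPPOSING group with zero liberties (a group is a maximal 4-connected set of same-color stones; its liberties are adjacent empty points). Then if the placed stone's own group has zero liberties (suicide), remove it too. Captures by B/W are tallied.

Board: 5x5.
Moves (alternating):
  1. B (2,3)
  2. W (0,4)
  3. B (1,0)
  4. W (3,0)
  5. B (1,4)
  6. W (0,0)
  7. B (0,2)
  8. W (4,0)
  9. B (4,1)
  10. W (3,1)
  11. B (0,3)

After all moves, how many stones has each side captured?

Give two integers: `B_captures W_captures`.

Move 1: B@(2,3) -> caps B=0 W=0
Move 2: W@(0,4) -> caps B=0 W=0
Move 3: B@(1,0) -> caps B=0 W=0
Move 4: W@(3,0) -> caps B=0 W=0
Move 5: B@(1,4) -> caps B=0 W=0
Move 6: W@(0,0) -> caps B=0 W=0
Move 7: B@(0,2) -> caps B=0 W=0
Move 8: W@(4,0) -> caps B=0 W=0
Move 9: B@(4,1) -> caps B=0 W=0
Move 10: W@(3,1) -> caps B=0 W=0
Move 11: B@(0,3) -> caps B=1 W=0

Answer: 1 0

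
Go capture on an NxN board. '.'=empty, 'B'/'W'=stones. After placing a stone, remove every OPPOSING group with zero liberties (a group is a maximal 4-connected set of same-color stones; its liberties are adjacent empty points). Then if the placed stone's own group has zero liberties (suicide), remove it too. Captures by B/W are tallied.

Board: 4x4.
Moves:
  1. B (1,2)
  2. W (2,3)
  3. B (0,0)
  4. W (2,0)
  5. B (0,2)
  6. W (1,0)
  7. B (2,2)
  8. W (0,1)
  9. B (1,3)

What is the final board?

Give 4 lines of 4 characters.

Answer: .WB.
W.BB
W.BW
....

Derivation:
Move 1: B@(1,2) -> caps B=0 W=0
Move 2: W@(2,3) -> caps B=0 W=0
Move 3: B@(0,0) -> caps B=0 W=0
Move 4: W@(2,0) -> caps B=0 W=0
Move 5: B@(0,2) -> caps B=0 W=0
Move 6: W@(1,0) -> caps B=0 W=0
Move 7: B@(2,2) -> caps B=0 W=0
Move 8: W@(0,1) -> caps B=0 W=1
Move 9: B@(1,3) -> caps B=0 W=1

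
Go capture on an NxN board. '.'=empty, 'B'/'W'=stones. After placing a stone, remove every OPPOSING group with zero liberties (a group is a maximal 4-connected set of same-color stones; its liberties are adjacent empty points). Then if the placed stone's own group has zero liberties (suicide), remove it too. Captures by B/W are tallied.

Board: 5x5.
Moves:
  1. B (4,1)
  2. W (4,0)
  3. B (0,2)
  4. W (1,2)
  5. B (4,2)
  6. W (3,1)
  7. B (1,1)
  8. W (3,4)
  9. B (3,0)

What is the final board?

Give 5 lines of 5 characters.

Move 1: B@(4,1) -> caps B=0 W=0
Move 2: W@(4,0) -> caps B=0 W=0
Move 3: B@(0,2) -> caps B=0 W=0
Move 4: W@(1,2) -> caps B=0 W=0
Move 5: B@(4,2) -> caps B=0 W=0
Move 6: W@(3,1) -> caps B=0 W=0
Move 7: B@(1,1) -> caps B=0 W=0
Move 8: W@(3,4) -> caps B=0 W=0
Move 9: B@(3,0) -> caps B=1 W=0

Answer: ..B..
.BW..
.....
BW..W
.BB..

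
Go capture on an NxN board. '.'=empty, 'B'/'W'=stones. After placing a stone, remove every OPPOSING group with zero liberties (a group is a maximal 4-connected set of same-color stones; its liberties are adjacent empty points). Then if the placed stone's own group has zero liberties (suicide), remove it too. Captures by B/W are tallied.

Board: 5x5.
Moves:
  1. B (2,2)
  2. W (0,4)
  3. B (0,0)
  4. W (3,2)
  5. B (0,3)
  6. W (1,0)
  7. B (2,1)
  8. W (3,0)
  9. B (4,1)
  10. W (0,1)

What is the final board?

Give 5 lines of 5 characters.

Move 1: B@(2,2) -> caps B=0 W=0
Move 2: W@(0,4) -> caps B=0 W=0
Move 3: B@(0,0) -> caps B=0 W=0
Move 4: W@(3,2) -> caps B=0 W=0
Move 5: B@(0,3) -> caps B=0 W=0
Move 6: W@(1,0) -> caps B=0 W=0
Move 7: B@(2,1) -> caps B=0 W=0
Move 8: W@(3,0) -> caps B=0 W=0
Move 9: B@(4,1) -> caps B=0 W=0
Move 10: W@(0,1) -> caps B=0 W=1

Answer: .W.BW
W....
.BB..
W.W..
.B...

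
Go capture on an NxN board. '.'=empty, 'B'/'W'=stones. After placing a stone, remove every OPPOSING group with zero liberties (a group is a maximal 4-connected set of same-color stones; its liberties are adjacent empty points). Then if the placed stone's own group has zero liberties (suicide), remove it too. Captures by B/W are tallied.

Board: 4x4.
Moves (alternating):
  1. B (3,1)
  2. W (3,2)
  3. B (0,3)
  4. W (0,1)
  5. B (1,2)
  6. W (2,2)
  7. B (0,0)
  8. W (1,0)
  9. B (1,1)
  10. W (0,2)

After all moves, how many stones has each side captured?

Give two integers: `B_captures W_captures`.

Move 1: B@(3,1) -> caps B=0 W=0
Move 2: W@(3,2) -> caps B=0 W=0
Move 3: B@(0,3) -> caps B=0 W=0
Move 4: W@(0,1) -> caps B=0 W=0
Move 5: B@(1,2) -> caps B=0 W=0
Move 6: W@(2,2) -> caps B=0 W=0
Move 7: B@(0,0) -> caps B=0 W=0
Move 8: W@(1,0) -> caps B=0 W=1
Move 9: B@(1,1) -> caps B=0 W=1
Move 10: W@(0,2) -> caps B=0 W=1

Answer: 0 1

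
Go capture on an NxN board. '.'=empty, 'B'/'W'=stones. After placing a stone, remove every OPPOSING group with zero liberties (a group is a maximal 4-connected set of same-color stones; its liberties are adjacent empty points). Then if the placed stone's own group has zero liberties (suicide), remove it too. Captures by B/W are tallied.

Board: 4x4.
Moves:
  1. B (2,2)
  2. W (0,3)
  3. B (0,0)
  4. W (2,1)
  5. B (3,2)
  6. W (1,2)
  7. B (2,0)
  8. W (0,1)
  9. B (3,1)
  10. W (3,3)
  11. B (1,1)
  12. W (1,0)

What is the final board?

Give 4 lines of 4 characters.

Answer: .W.W
WBW.
B.B.
.BBW

Derivation:
Move 1: B@(2,2) -> caps B=0 W=0
Move 2: W@(0,3) -> caps B=0 W=0
Move 3: B@(0,0) -> caps B=0 W=0
Move 4: W@(2,1) -> caps B=0 W=0
Move 5: B@(3,2) -> caps B=0 W=0
Move 6: W@(1,2) -> caps B=0 W=0
Move 7: B@(2,0) -> caps B=0 W=0
Move 8: W@(0,1) -> caps B=0 W=0
Move 9: B@(3,1) -> caps B=0 W=0
Move 10: W@(3,3) -> caps B=0 W=0
Move 11: B@(1,1) -> caps B=1 W=0
Move 12: W@(1,0) -> caps B=1 W=1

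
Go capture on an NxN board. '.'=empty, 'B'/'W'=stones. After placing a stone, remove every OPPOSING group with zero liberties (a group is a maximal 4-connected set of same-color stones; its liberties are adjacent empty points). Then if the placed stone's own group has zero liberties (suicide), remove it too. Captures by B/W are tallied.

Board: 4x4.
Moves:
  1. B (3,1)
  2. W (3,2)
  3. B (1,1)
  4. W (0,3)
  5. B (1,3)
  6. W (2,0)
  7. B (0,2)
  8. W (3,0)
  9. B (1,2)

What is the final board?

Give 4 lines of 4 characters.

Move 1: B@(3,1) -> caps B=0 W=0
Move 2: W@(3,2) -> caps B=0 W=0
Move 3: B@(1,1) -> caps B=0 W=0
Move 4: W@(0,3) -> caps B=0 W=0
Move 5: B@(1,3) -> caps B=0 W=0
Move 6: W@(2,0) -> caps B=0 W=0
Move 7: B@(0,2) -> caps B=1 W=0
Move 8: W@(3,0) -> caps B=1 W=0
Move 9: B@(1,2) -> caps B=1 W=0

Answer: ..B.
.BBB
W...
WBW.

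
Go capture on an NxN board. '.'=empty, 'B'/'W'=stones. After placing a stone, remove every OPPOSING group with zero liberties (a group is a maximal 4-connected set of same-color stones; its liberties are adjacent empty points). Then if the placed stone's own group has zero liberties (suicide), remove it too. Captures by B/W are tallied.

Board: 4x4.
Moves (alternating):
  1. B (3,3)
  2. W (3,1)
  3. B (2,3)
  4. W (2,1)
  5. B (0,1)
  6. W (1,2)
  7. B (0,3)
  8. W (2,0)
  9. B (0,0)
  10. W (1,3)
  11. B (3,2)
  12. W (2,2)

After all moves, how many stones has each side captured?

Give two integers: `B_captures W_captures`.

Answer: 0 3

Derivation:
Move 1: B@(3,3) -> caps B=0 W=0
Move 2: W@(3,1) -> caps B=0 W=0
Move 3: B@(2,3) -> caps B=0 W=0
Move 4: W@(2,1) -> caps B=0 W=0
Move 5: B@(0,1) -> caps B=0 W=0
Move 6: W@(1,2) -> caps B=0 W=0
Move 7: B@(0,3) -> caps B=0 W=0
Move 8: W@(2,0) -> caps B=0 W=0
Move 9: B@(0,0) -> caps B=0 W=0
Move 10: W@(1,3) -> caps B=0 W=0
Move 11: B@(3,2) -> caps B=0 W=0
Move 12: W@(2,2) -> caps B=0 W=3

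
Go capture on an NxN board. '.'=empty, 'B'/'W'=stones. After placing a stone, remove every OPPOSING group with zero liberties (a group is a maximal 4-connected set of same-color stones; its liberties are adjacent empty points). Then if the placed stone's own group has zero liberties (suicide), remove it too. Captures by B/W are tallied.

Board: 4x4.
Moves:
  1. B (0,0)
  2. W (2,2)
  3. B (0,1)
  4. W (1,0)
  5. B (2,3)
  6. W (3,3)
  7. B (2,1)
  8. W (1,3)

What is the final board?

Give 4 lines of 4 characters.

Answer: BB..
W..W
.BW.
...W

Derivation:
Move 1: B@(0,0) -> caps B=0 W=0
Move 2: W@(2,2) -> caps B=0 W=0
Move 3: B@(0,1) -> caps B=0 W=0
Move 4: W@(1,0) -> caps B=0 W=0
Move 5: B@(2,3) -> caps B=0 W=0
Move 6: W@(3,3) -> caps B=0 W=0
Move 7: B@(2,1) -> caps B=0 W=0
Move 8: W@(1,3) -> caps B=0 W=1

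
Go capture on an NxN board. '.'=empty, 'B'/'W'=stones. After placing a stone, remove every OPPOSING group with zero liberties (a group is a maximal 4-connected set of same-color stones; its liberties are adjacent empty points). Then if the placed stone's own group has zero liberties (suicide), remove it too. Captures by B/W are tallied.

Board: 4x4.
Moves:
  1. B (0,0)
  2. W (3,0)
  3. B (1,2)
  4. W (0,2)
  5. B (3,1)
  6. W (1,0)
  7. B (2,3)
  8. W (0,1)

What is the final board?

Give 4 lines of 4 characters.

Move 1: B@(0,0) -> caps B=0 W=0
Move 2: W@(3,0) -> caps B=0 W=0
Move 3: B@(1,2) -> caps B=0 W=0
Move 4: W@(0,2) -> caps B=0 W=0
Move 5: B@(3,1) -> caps B=0 W=0
Move 6: W@(1,0) -> caps B=0 W=0
Move 7: B@(2,3) -> caps B=0 W=0
Move 8: W@(0,1) -> caps B=0 W=1

Answer: .WW.
W.B.
...B
WB..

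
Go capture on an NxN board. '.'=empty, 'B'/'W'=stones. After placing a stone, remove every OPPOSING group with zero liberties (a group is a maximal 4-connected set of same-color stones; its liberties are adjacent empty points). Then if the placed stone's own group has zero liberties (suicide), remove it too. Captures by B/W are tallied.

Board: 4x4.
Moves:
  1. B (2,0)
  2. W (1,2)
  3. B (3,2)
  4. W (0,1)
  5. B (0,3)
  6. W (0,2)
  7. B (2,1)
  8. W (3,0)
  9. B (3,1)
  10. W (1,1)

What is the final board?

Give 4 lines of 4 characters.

Move 1: B@(2,0) -> caps B=0 W=0
Move 2: W@(1,2) -> caps B=0 W=0
Move 3: B@(3,2) -> caps B=0 W=0
Move 4: W@(0,1) -> caps B=0 W=0
Move 5: B@(0,3) -> caps B=0 W=0
Move 6: W@(0,2) -> caps B=0 W=0
Move 7: B@(2,1) -> caps B=0 W=0
Move 8: W@(3,0) -> caps B=0 W=0
Move 9: B@(3,1) -> caps B=1 W=0
Move 10: W@(1,1) -> caps B=1 W=0

Answer: .WWB
.WW.
BB..
.BB.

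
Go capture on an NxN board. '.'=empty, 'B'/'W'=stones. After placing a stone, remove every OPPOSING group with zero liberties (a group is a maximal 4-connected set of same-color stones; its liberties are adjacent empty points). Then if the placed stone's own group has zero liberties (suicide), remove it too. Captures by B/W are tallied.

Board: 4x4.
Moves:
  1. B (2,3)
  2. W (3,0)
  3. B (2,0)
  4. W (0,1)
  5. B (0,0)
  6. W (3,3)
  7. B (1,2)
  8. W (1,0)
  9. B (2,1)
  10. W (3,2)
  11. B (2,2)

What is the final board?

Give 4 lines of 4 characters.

Answer: .W..
W.B.
BBBB
W.WW

Derivation:
Move 1: B@(2,3) -> caps B=0 W=0
Move 2: W@(3,0) -> caps B=0 W=0
Move 3: B@(2,0) -> caps B=0 W=0
Move 4: W@(0,1) -> caps B=0 W=0
Move 5: B@(0,0) -> caps B=0 W=0
Move 6: W@(3,3) -> caps B=0 W=0
Move 7: B@(1,2) -> caps B=0 W=0
Move 8: W@(1,0) -> caps B=0 W=1
Move 9: B@(2,1) -> caps B=0 W=1
Move 10: W@(3,2) -> caps B=0 W=1
Move 11: B@(2,2) -> caps B=0 W=1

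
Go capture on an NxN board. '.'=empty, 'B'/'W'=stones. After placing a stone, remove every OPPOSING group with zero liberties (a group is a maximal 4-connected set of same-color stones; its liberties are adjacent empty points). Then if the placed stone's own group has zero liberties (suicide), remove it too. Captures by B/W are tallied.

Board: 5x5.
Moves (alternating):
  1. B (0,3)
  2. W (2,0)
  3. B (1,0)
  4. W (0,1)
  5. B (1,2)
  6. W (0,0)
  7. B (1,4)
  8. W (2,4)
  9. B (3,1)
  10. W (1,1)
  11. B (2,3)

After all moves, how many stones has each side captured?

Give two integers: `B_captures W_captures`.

Answer: 0 1

Derivation:
Move 1: B@(0,3) -> caps B=0 W=0
Move 2: W@(2,0) -> caps B=0 W=0
Move 3: B@(1,0) -> caps B=0 W=0
Move 4: W@(0,1) -> caps B=0 W=0
Move 5: B@(1,2) -> caps B=0 W=0
Move 6: W@(0,0) -> caps B=0 W=0
Move 7: B@(1,4) -> caps B=0 W=0
Move 8: W@(2,4) -> caps B=0 W=0
Move 9: B@(3,1) -> caps B=0 W=0
Move 10: W@(1,1) -> caps B=0 W=1
Move 11: B@(2,3) -> caps B=0 W=1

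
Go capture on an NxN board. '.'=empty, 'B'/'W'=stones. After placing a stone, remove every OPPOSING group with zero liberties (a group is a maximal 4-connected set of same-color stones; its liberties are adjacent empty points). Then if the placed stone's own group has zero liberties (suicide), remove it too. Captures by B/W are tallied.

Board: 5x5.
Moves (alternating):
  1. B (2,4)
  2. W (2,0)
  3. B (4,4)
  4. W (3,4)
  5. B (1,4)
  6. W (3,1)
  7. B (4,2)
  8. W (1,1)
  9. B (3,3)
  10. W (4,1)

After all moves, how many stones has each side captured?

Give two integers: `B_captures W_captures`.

Move 1: B@(2,4) -> caps B=0 W=0
Move 2: W@(2,0) -> caps B=0 W=0
Move 3: B@(4,4) -> caps B=0 W=0
Move 4: W@(3,4) -> caps B=0 W=0
Move 5: B@(1,4) -> caps B=0 W=0
Move 6: W@(3,1) -> caps B=0 W=0
Move 7: B@(4,2) -> caps B=0 W=0
Move 8: W@(1,1) -> caps B=0 W=0
Move 9: B@(3,3) -> caps B=1 W=0
Move 10: W@(4,1) -> caps B=1 W=0

Answer: 1 0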